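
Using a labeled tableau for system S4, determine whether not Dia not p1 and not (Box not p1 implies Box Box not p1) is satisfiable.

No, unsatisfiable

1. not Dia not p1 and not (Box not p1 implies Box Box not p1), u
2. not Dia not p1, u   [and-rule on 1]
3. not (Box not p1 implies Box Box not p1), u   [and-rule on 1]
4. Box not p1, u   [neg-implies-rule on 3]
5. not Box Box not p1, u   [neg-implies-rule on 3]
6. p1, u   [neg-Dia-rule on 2 via uRu]
7. not p1, u   [Box-rule on 4 via uRu]
Accessibility: uRu
Branch closes: p1 and not p1 both at u.
All branches of the tableau close; one closing branch shown above.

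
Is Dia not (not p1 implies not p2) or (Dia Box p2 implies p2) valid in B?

Valid

Tableau for the negation not (Dia not (not p1 implies not p2) or (Dia Box p2 implies p2)):
1. not (Dia not (not p1 implies not p2) or (Dia Box p2 implies p2)), 0
2. not Dia not (not p1 implies not p2), 0
3. not (Dia Box p2 implies p2), 0
4. Dia Box p2, 0
5. not p2, 0
6. not p1 implies not p2, 0
7. Box p2, 1
8. not p1 implies not p2, 1
9. p2, 0
Accessibility: 0R0, 0R1, 1R0, 1R1
Branch closes: p2 and not p2 both at 0.
All branches of the negation close; one closing branch shown above.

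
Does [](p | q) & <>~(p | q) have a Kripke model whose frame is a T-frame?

No, unsatisfiable

1. [](p | q) & <>~(p | q), u
2. [](p | q), u   [&-rule on 1]
3. <>~(p | q), u   [&-rule on 1]
4. p | q, u   [[]-rule on 2 via uRu]
5. q, u   [|-rule on 4 (branches; this branch)]
6. ~(p | q), v   [<>-rule on 3: fresh world v, uRv]
7. ~p, v   [~|-rule on 6]
8. ~q, v   [~|-rule on 6]
9. p | q, v   [[]-rule on 2 via uRv]
10. q, v   [|-rule on 9 (branches; this branch)]
Accessibility: uRu, uRv, vRv
Branch closes: q and ~q both at v.
(One branch shown.) All branches close.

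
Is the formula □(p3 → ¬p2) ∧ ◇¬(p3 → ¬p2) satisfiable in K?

1. □(p3 → ¬p2) ∧ ◇¬(p3 → ¬p2), 0
2. □(p3 → ¬p2), 0   [∧-rule on 1]
3. ◇¬(p3 → ¬p2), 0   [∧-rule on 1]
4. ¬(p3 → ¬p2), 1   [◇-rule on 3: fresh world 1, 0R1]
5. p3, 1   [¬→-rule on 4]
6. p2, 1   [¬→-rule on 4]
7. p3 → ¬p2, 1   [□-rule on 2 via 0R1]
8. ¬p2, 1   [→-rule on 7 (branches; this branch)]
Accessibility: 0R1
Branch closes: p2 and ¬p2 both at 1.
Every branch closes; the branch above is one of them.

No, unsatisfiable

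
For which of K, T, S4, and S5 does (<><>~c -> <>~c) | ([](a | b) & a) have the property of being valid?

S4, S5

S4-tableau for the negation ~((<><>~c -> <>~c) | ([](a | b) & a)):
1. ~((<><>~c -> <>~c) | ([](a | b) & a)), u
2. ~(<><>~c -> <>~c), u   [~|-rule on 1]
3. ~([](a | b) & a), u   [~|-rule on 1]
4. <><>~c, u   [~->-rule on 2]
5. ~<>~c, u   [~->-rule on 2]
6. c, u   [~<>-rule on 5 via uRu]
7. ~[](a | b), u   [~&-rule on 3 (branches; this branch)]
8. <>~c, v   [<>-rule on 4: fresh world v, uRv]
9. c, v   [~<>-rule on 5 via uRv]
10. ~(a | b), w   [~[]-rule on 7: fresh world w, uRw]
11. ~a, w   [~|-rule on 10]
12. ~b, w   [~|-rule on 10]
13. c, w   [~<>-rule on 5 via uRw]
14. ~c, x   [<>-rule on 8: fresh world x, vRx]
15. c, x   [~<>-rule on 5 via uRx]
Accessibility: uRu, uRv, uRw, uRx, vRv, vRx, wRw, xRx
Branch closes: c and ~c both at x.
Every branch closes (one shown): valid in S4, hence also in S5 (every theorem of S4 is a theorem of S5).
T-tableau for the negation ~((<><>~c -> <>~c) | ([](a | b) & a)):
1. ~((<><>~c -> <>~c) | ([](a | b) & a)), u
2. ~(<><>~c -> <>~c), u   [~|-rule on 1]
3. ~([](a | b) & a), u   [~|-rule on 1]
4. <><>~c, u   [~->-rule on 2]
5. ~<>~c, u   [~->-rule on 2]
6. c, u   [~<>-rule on 5 via uRu]
7. ~a, u   [~&-rule on 3 (branches; this branch)]
8. <>~c, v   [<>-rule on 4: fresh world v, uRv]
9. c, v   [~<>-rule on 5 via uRv]
10. ~c, w   [<>-rule on 8: fresh world w, vRw]
Accessibility: uRu, uRv, vRv, vRw, wRw
Complete open branch: countermodel on a T-frame, so not valid in T, nor in K (the same frame is also a K-frame).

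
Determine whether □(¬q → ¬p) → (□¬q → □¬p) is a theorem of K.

Yes, valid

Tableau for the negation ¬(□(¬q → ¬p) → (□¬q → □¬p)):
1. ¬(□(¬q → ¬p) → (□¬q → □¬p)), w0
2. □(¬q → ¬p), w0
3. ¬(□¬q → □¬p), w0
4. □¬q, w0
5. ¬□¬p, w0
6. p, w1
7. ¬q → ¬p, w1
8. ¬q, w1
9. ¬p, w1
Accessibility: w0Rw1
Branch closes: p and ¬p both at w1.
All branches of the negation close; one closing branch shown above.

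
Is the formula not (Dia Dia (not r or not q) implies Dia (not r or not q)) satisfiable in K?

Satisfiable (open branch found)

1. not (Dia Dia (not r or not q) implies Dia (not r or not q)), 0
2. Dia Dia (not r or not q), 0
3. not Dia (not r or not q), 0
4. Dia (not r or not q), 1
5. not (not r or not q), 1
6. r, 1
7. q, 1
8. not r or not q, 2
9. not q, 2
Accessibility: 0R1, 1R2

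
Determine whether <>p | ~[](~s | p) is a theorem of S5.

Tableau for the negation ~(<>p | ~[](~s | p)):
1. ~(<>p | ~[](~s | p)), w0
2. ~<>p, w0   [~|-rule on 1]
3. [](~s | p), w0   [~|-rule on 1]
4. ~p, w0   [~<>-rule on 2 via w0Rw0]
5. ~s | p, w0   [[]-rule on 3 via w0Rw0]
6. ~s, w0   [|-rule on 5 (branches; this branch)]
Accessibility: w0Rw0
The negation has an open branch (countermodel exists).

No, not valid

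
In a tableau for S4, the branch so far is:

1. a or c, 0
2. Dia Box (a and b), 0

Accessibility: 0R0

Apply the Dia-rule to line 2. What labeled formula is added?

a fresh world 1 with 0R1, and Box (a and b) at 1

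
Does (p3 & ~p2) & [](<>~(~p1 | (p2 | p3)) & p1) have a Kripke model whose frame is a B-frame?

Satisfiable (open branch found)

1. (p3 & ~p2) & [](<>~(~p1 | (p2 | p3)) & p1), 0
2. p3 & ~p2, 0
3. [](<>~(~p1 | (p2 | p3)) & p1), 0
4. p3, 0
5. ~p2, 0
6. <>~(~p1 | (p2 | p3)) & p1, 0
7. <>~(~p1 | (p2 | p3)), 0
8. p1, 0
9. ~(~p1 | (p2 | p3)), 1
10. p1, 1
11. ~(p2 | p3), 1
12. ~p2, 1
13. ~p3, 1
14. <>~(~p1 | (p2 | p3)) & p1, 1
15. <>~(~p1 | (p2 | p3)), 1
16. ~(~p1 | (p2 | p3)), 2
17. p1, 2
18. ~(p2 | p3), 2
19. ~p2, 2
20. ~p3, 2
Accessibility: 0R0, 0R1, 1R0, 1R1, 1R2, 2R1, 2R2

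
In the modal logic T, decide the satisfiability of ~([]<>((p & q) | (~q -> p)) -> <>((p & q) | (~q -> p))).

1. ~([]<>((p & q) | (~q -> p)) -> <>((p & q) | (~q -> p))), 0
2. []<>((p & q) | (~q -> p)), 0   [~->-rule on 1]
3. ~<>((p & q) | (~q -> p)), 0   [~->-rule on 1]
4. <>((p & q) | (~q -> p)), 0   [[]-rule on 2 via 0R0]
5. ~((p & q) | (~q -> p)), 0   [~<>-rule on 3 via 0R0]
6. ~(p & q), 0   [~|-rule on 5]
7. ~(~q -> p), 0   [~|-rule on 5]
8. ~q, 0   [~->-rule on 7]
9. ~p, 0   [~->-rule on 7]
10. (p & q) | (~q -> p), 1   [<>-rule on 4: fresh world 1, 0R1]
11. <>((p & q) | (~q -> p)), 1   [[]-rule on 2 via 0R1]
12. ~((p & q) | (~q -> p)), 1   [~<>-rule on 3 via 0R1]
13. ~(p & q), 1   [~|-rule on 12]
14. ~(~q -> p), 1   [~|-rule on 12]
15. ~q, 1   [~->-rule on 14]
16. ~p, 1   [~->-rule on 14]
17. ~q -> p, 1   [|-rule on 10 (branches; this branch)]
18. p, 1   [->-rule on 17 (branches; this branch)]
Accessibility: 0R0, 0R1, 1R1
Branch closes: p and ~p both at 1.
(One branch shown.) All branches close.

Unsatisfiable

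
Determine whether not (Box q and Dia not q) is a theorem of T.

Valid in T

Tableau for the negation Box q and Dia not q:
1. Box q and Dia not q, w0
2. Box q, w0
3. Dia not q, w0
4. q, w0
5. not q, w1
6. q, w1
Accessibility: w0Rw0, w0Rw1, w1Rw1
Branch closes: q and not q both at w1.
Every branch of the negation's tableau closes; the branch above is one of them.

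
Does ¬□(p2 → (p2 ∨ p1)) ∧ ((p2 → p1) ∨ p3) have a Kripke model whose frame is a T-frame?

1. ¬□(p2 → (p2 ∨ p1)) ∧ ((p2 → p1) ∨ p3), u
2. ¬□(p2 → (p2 ∨ p1)), u
3. (p2 → p1) ∨ p3, u
4. p2 → p1, u
5. p1, u
6. ¬(p2 → (p2 ∨ p1)), v
7. p2, v
8. ¬(p2 ∨ p1), v
9. ¬p2, v
10. ¬p1, v
Accessibility: uRu, uRv, vRv
Branch closes: p2 and ¬p2 both at v.
Every branch closes; the branch above is one of them.

No, unsatisfiable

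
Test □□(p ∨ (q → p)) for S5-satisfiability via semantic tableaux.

Satisfiable (open branch found)

1. □□(p ∨ (q → p)), w0
2. □(p ∨ (q → p)), w0   [□-rule on 1 via w0Rw0]
3. p ∨ (q → p), w0   [□-rule on 2 via w0Rw0]
4. q → p, w0   [∨-rule on 3 (branches; this branch)]
5. p, w0   [→-rule on 4 (branches; this branch)]
Accessibility: w0Rw0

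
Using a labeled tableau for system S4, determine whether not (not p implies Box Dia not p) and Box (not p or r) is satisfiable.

1. not (not p implies Box Dia not p) and Box (not p or r), 0
2. not (not p implies Box Dia not p), 0
3. Box (not p or r), 0
4. not p, 0
5. not Box Dia not p, 0
6. not p or r, 0
7. r, 0
8. not Dia not p, 1
9. not p or r, 1
10. p, 1
11. r, 1
Accessibility: 0R0, 0R1, 1R1

Satisfiable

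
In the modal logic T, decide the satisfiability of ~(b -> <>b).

Unsatisfiable

1. ~(b -> <>b), w0
2. b, w0
3. ~<>b, w0
4. ~b, w0
Accessibility: w0Rw0
Branch closes: b and ~b both at w0.
All branches of the tableau close; one closing branch shown above.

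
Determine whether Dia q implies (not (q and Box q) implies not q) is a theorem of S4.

Tableau for the negation not (Dia q implies (not (q and Box q) implies not q)):
1. not (Dia q implies (not (q and Box q) implies not q)), u
2. Dia q, u
3. not (not (q and Box q) implies not q), u
4. not (q and Box q), u
5. q, u
6. not Box q, u
7. q, v
8. not q, w
Accessibility: uRu, uRv, uRw, vRv, wRw
The negation has an open branch (countermodel exists).

Not valid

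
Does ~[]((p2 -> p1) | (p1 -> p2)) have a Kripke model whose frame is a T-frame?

1. ~[]((p2 -> p1) | (p1 -> p2)), u
2. ~((p2 -> p1) | (p1 -> p2)), v
3. ~(p2 -> p1), v
4. ~(p1 -> p2), v
5. p2, v
6. ~p1, v
7. p1, v
8. ~p2, v
Accessibility: uRu, uRv, vRv
Branch closes: p1 and ~p1 both at v.
Every branch closes; the branch above is one of them.

Unsatisfiable (every branch closes)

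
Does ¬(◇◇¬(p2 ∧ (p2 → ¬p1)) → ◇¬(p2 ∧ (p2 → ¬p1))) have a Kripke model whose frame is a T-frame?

1. ¬(◇◇¬(p2 ∧ (p2 → ¬p1)) → ◇¬(p2 ∧ (p2 → ¬p1))), w0
2. ◇◇¬(p2 ∧ (p2 → ¬p1)), w0
3. ¬◇¬(p2 ∧ (p2 → ¬p1)), w0
4. p2 ∧ (p2 → ¬p1), w0
5. p2, w0
6. p2 → ¬p1, w0
7. ¬p1, w0
8. ◇¬(p2 ∧ (p2 → ¬p1)), w1
9. p2 ∧ (p2 → ¬p1), w1
10. p2, w1
11. p2 → ¬p1, w1
12. ¬p1, w1
13. ¬(p2 ∧ (p2 → ¬p1)), w2
14. ¬(p2 → ¬p1), w2
15. p2, w2
16. p1, w2
Accessibility: w0Rw0, w0Rw1, w1Rw1, w1Rw2, w2Rw2

Satisfiable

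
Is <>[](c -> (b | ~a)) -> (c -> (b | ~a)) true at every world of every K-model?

Not valid

Tableau for the negation ~(<>[](c -> (b | ~a)) -> (c -> (b | ~a))):
1. ~(<>[](c -> (b | ~a)) -> (c -> (b | ~a))), w0
2. <>[](c -> (b | ~a)), w0
3. ~(c -> (b | ~a)), w0
4. c, w0
5. ~(b | ~a), w0
6. ~b, w0
7. a, w0
8. [](c -> (b | ~a)), w1
Accessibility: w0Rw1
The negation has an open branch (countermodel exists).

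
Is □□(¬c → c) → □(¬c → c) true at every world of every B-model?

Tableau for the negation ¬(□□(¬c → c) → □(¬c → c)):
1. ¬(□□(¬c → c) → □(¬c → c)), w0
2. □□(¬c → c), w0
3. ¬□(¬c → c), w0
4. □(¬c → c), w0
5. ¬c → c, w0
6. c, w0
7. ¬(¬c → c), w1
8. ¬c, w1
9. □(¬c → c), w1
10. ¬c → c, w1
11. c, w1
Accessibility: w0Rw0, w0Rw1, w1Rw0, w1Rw1
Branch closes: c and ¬c both at w1.
Every branch of the negation's tableau closes; the branch above is one of them.

Valid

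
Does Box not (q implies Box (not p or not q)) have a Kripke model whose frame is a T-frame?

1. Box not (q implies Box (not p or not q)), u
2. not (q implies Box (not p or not q)), u   [Box-rule on 1 via uRu]
3. q, u   [neg-implies-rule on 2]
4. not Box (not p or not q), u   [neg-implies-rule on 2]
5. not (not p or not q), v   [neg-Box-rule on 4: fresh world v, uRv]
6. p, v   [neg-or-rule on 5]
7. q, v   [neg-or-rule on 5]
8. not (q implies Box (not p or not q)), v   [Box-rule on 1 via uRv]
9. not Box (not p or not q), v   [neg-implies-rule on 8]
10. not (not p or not q), w   [neg-Box-rule on 9: fresh world w, vRw]
11. p, w   [neg-or-rule on 10]
12. q, w   [neg-or-rule on 10]
Accessibility: uRu, uRv, vRv, vRw, wRw

Yes, satisfiable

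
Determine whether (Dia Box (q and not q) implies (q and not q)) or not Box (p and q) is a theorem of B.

Valid in B

Tableau for the negation not ((Dia Box (q and not q) implies (q and not q)) or not Box (p and q)):
1. not ((Dia Box (q and not q) implies (q and not q)) or not Box (p and q)), 0
2. not (Dia Box (q and not q) implies (q and not q)), 0
3. Box (p and q), 0
4. Dia Box (q and not q), 0
5. not (q and not q), 0
6. p and q, 0
7. p, 0
8. q, 0
9. Box (q and not q), 1
10. p and q, 1
11. p, 1
12. q, 1
13. q and not q, 0
14. not q, 0
Accessibility: 0R0, 0R1, 1R0, 1R1
Branch closes: q and not q both at 0.
All branches of the negation close; one closing branch shown above.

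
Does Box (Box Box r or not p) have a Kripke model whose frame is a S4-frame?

1. Box (Box Box r or not p), 0
2. Box Box r or not p, 0
3. not p, 0
Accessibility: 0R0

Yes, satisfiable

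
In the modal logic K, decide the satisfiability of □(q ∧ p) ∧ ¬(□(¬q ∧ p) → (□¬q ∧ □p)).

Unsatisfiable

1. □(q ∧ p) ∧ ¬(□(¬q ∧ p) → (□¬q ∧ □p)), w0
2. □(q ∧ p), w0
3. ¬(□(¬q ∧ p) → (□¬q ∧ □p)), w0
4. □(¬q ∧ p), w0
5. ¬(□¬q ∧ □p), w0
6. ¬□¬q, w0
7. q, w1
8. q ∧ p, w1
9. p, w1
10. ¬q ∧ p, w1
11. ¬q, w1
Accessibility: w0Rw1
Branch closes: q and ¬q both at w1.
All branches of the tableau close; one closing branch shown above.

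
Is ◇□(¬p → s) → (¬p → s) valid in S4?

Tableau for the negation ¬(◇□(¬p → s) → (¬p → s)):
1. ¬(◇□(¬p → s) → (¬p → s)), u
2. ◇□(¬p → s), u
3. ¬(¬p → s), u
4. ¬p, u
5. ¬s, u
6. □(¬p → s), v
7. ¬p → s, v
8. s, v
Accessibility: uRu, uRv, vRv
The negation has an open branch (countermodel exists).

No, not valid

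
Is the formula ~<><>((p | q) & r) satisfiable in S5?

1. ~<><>((p | q) & r), 0
2. ~<>((p | q) & r), 0
3. ~((p | q) & r), 0
4. ~r, 0
Accessibility: 0R0

Satisfiable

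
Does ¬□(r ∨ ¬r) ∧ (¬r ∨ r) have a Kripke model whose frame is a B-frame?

1. ¬□(r ∨ ¬r) ∧ (¬r ∨ r), w0
2. ¬□(r ∨ ¬r), w0
3. ¬r ∨ r, w0
4. r, w0
5. ¬(r ∨ ¬r), w1
6. ¬r, w1
7. r, w1
Accessibility: w0Rw0, w0Rw1, w1Rw0, w1Rw1
Branch closes: r and ¬r both at w1.
Every branch closes; the branch above is one of them.

Unsatisfiable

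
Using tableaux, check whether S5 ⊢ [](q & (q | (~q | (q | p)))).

Invalid (countermodel exists)

Tableau for the negation ~[](q & (q | (~q | (q | p)))):
1. ~[](q & (q | (~q | (q | p)))), w0
2. ~(q & (q | (~q | (q | p)))), w1   [~[]-rule on 1: fresh world w1, w0Rw1]
3. ~q, w1   [~&-rule on 2 (branches; this branch)]
Accessibility: w0Rw0, w0Rw1, w1Rw0, w1Rw1
The negation has an open branch (countermodel exists).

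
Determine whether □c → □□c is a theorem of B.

Tableau for the negation ¬(□c → □□c):
1. ¬(□c → □□c), u
2. □c, u   [¬→-rule on 1]
3. ¬□□c, u   [¬→-rule on 1]
4. c, u   [□-rule on 2 via uRu]
5. ¬□c, v   [¬□-rule on 3: fresh world v, uRv]
6. c, v   [□-rule on 2 via uRv]
7. ¬c, w   [¬□-rule on 5: fresh world w, vRw]
Accessibility: uRu, uRv, vRu, vRv, vRw, wRv, wRw
The negation has an open branch (countermodel exists).

No, not valid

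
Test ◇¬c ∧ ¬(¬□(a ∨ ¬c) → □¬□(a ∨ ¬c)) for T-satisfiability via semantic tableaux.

Satisfiable (open branch found)

1. ◇¬c ∧ ¬(¬□(a ∨ ¬c) → □¬□(a ∨ ¬c)), w0
2. ◇¬c, w0
3. ¬(¬□(a ∨ ¬c) → □¬□(a ∨ ¬c)), w0
4. ¬□(a ∨ ¬c), w0
5. ¬□¬□(a ∨ ¬c), w0
6. ¬c, w1
7. ¬(a ∨ ¬c), w2
8. ¬a, w2
9. c, w2
10. □(a ∨ ¬c), w3
11. a ∨ ¬c, w3
12. ¬c, w3
Accessibility: w0Rw0, w0Rw1, w0Rw2, w0Rw3, w1Rw1, w2Rw2, w3Rw3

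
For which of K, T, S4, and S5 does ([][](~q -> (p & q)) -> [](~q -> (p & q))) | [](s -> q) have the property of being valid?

T, S4, S5

T-tableau for the negation ~(([][](~q -> (p & q)) -> [](~q -> (p & q))) | [](s -> q)):
1. ~(([][](~q -> (p & q)) -> [](~q -> (p & q))) | [](s -> q)), w0
2. ~([][](~q -> (p & q)) -> [](~q -> (p & q))), w0   [~|-rule on 1]
3. ~[](s -> q), w0   [~|-rule on 1]
4. [][](~q -> (p & q)), w0   [~->-rule on 2]
5. ~[](~q -> (p & q)), w0   [~->-rule on 2]
6. [](~q -> (p & q)), w0   [[]-rule on 4 via w0Rw0]
7. ~q -> (p & q), w0   [[]-rule on 6 via w0Rw0]
8. p & q, w0   [->-rule on 7 (branches; this branch)]
9. p, w0   [&-rule on 8]
10. q, w0   [&-rule on 8]
11. ~(s -> q), w1   [~[]-rule on 3: fresh world w1, w0Rw1]
12. s, w1   [~->-rule on 11]
13. ~q, w1   [~->-rule on 11]
14. [](~q -> (p & q)), w1   [[]-rule on 4 via w0Rw1]
15. ~q -> (p & q), w1   [[]-rule on 6 via w0Rw1]
16. p & q, w1   [->-rule on 15 (branches; this branch)]
17. p, w1   [&-rule on 16]
18. q, w1   [&-rule on 16]
Accessibility: w0Rw0, w0Rw1, w1Rw1
Branch closes: q and ~q both at w1.
Every branch closes (one shown): valid in T, hence also in S4, S5 (every theorem of T is a theorem of S4 and S5).
K-tableau for the negation ~(([][](~q -> (p & q)) -> [](~q -> (p & q))) | [](s -> q)):
1. ~(([][](~q -> (p & q)) -> [](~q -> (p & q))) | [](s -> q)), w0
2. ~([][](~q -> (p & q)) -> [](~q -> (p & q))), w0   [~|-rule on 1]
3. ~[](s -> q), w0   [~|-rule on 1]
4. [][](~q -> (p & q)), w0   [~->-rule on 2]
5. ~[](~q -> (p & q)), w0   [~->-rule on 2]
6. ~(s -> q), w1   [~[]-rule on 3: fresh world w1, w0Rw1]
7. s, w1   [~->-rule on 6]
8. ~q, w1   [~->-rule on 6]
9. [](~q -> (p & q)), w1   [[]-rule on 4 via w0Rw1]
10. ~(~q -> (p & q)), w2   [~[]-rule on 5: fresh world w2, w0Rw2]
11. ~q, w2   [~->-rule on 10]
12. ~(p & q), w2   [~->-rule on 10]
13. [](~q -> (p & q)), w2   [[]-rule on 4 via w0Rw2]
Accessibility: w0Rw1, w0Rw2
Complete open branch: countermodel on a K-frame, so not valid in K.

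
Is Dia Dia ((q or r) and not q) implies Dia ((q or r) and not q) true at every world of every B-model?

Not valid

Tableau for the negation not (Dia Dia ((q or r) and not q) implies Dia ((q or r) and not q)):
1. not (Dia Dia ((q or r) and not q) implies Dia ((q or r) and not q)), u
2. Dia Dia ((q or r) and not q), u   [neg-implies-rule on 1]
3. not Dia ((q or r) and not q), u   [neg-implies-rule on 1]
4. not ((q or r) and not q), u   [neg-Dia-rule on 3 via uRu]
5. q, u   [neg-and-rule on 4 (branches; this branch)]
6. Dia ((q or r) and not q), v   [Dia-rule on 2: fresh world v, uRv]
7. not ((q or r) and not q), v   [neg-Dia-rule on 3 via uRv]
8. q, v   [neg-and-rule on 7 (branches; this branch)]
9. (q or r) and not q, w   [Dia-rule on 6: fresh world w, vRw]
10. q or r, w   [and-rule on 9]
11. not q, w   [and-rule on 9]
12. r, w   [or-rule on 10 (branches; this branch)]
Accessibility: uRu, uRv, vRu, vRv, vRw, wRv, wRw
The negation has an open branch (countermodel exists).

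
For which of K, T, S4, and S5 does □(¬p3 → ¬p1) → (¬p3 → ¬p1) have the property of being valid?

T, S4, S5

T-tableau for the negation ¬(□(¬p3 → ¬p1) → (¬p3 → ¬p1)):
1. ¬(□(¬p3 → ¬p1) → (¬p3 → ¬p1)), w0
2. □(¬p3 → ¬p1), w0
3. ¬(¬p3 → ¬p1), w0
4. ¬p3, w0
5. p1, w0
6. ¬p3 → ¬p1, w0
7. ¬p1, w0
Accessibility: w0Rw0
Branch closes: p1 and ¬p1 both at w0.
Every branch closes (one shown): valid in T, hence also in S4, S5 (every theorem of T is a theorem of S4 and S5).
K-tableau for the negation ¬(□(¬p3 → ¬p1) → (¬p3 → ¬p1)):
1. ¬(□(¬p3 → ¬p1) → (¬p3 → ¬p1)), w0
2. □(¬p3 → ¬p1), w0
3. ¬(¬p3 → ¬p1), w0
4. ¬p3, w0
5. p1, w0
Complete open branch: countermodel on a K-frame, so not valid in K.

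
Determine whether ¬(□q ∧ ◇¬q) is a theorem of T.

Valid in T

Tableau for the negation □q ∧ ◇¬q:
1. □q ∧ ◇¬q, u
2. □q, u   [∧-rule on 1]
3. ◇¬q, u   [∧-rule on 1]
4. q, u   [□-rule on 2 via uRu]
5. ¬q, v   [◇-rule on 3: fresh world v, uRv]
6. q, v   [□-rule on 2 via uRv]
Accessibility: uRu, uRv, vRv
Branch closes: q and ¬q both at v.
Every branch of the negation's tableau closes; the branch above is one of them.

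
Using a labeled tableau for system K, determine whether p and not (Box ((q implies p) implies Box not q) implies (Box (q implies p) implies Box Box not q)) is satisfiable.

Unsatisfiable

1. p and not (Box ((q implies p) implies Box not q) implies (Box (q implies p) implies Box Box not q)), 0
2. p, 0
3. not (Box ((q implies p) implies Box not q) implies (Box (q implies p) implies Box Box not q)), 0
4. Box ((q implies p) implies Box not q), 0
5. not (Box (q implies p) implies Box Box not q), 0
6. Box (q implies p), 0
7. not Box Box not q, 0
8. not Box not q, 1
9. (q implies p) implies Box not q, 1
10. q implies p, 1
11. Box not q, 1
12. p, 1
13. q, 2
14. not q, 2
Accessibility: 0R1, 1R2
Branch closes: q and not q both at 2.
(One branch shown.) All branches close.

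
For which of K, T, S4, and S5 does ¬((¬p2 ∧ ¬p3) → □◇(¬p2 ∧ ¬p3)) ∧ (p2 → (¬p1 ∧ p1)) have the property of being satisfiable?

K, T, S4

S5-tableau for the formula:
1. ¬((¬p2 ∧ ¬p3) → □◇(¬p2 ∧ ¬p3)) ∧ (p2 → (¬p1 ∧ p1)), 0
2. ¬((¬p2 ∧ ¬p3) → □◇(¬p2 ∧ ¬p3)), 0   [∧-rule on 1]
3. p2 → (¬p1 ∧ p1), 0   [∧-rule on 1]
4. ¬p2 ∧ ¬p3, 0   [¬→-rule on 2]
5. ¬□◇(¬p2 ∧ ¬p3), 0   [¬→-rule on 2]
6. ¬p2, 0   [∧-rule on 4]
7. ¬p3, 0   [∧-rule on 4]
8. ¬◇(¬p2 ∧ ¬p3), 1   [¬□-rule on 5: fresh world 1, 0R1]
9. ¬(¬p2 ∧ ¬p3), 0   [¬◇-rule on 8 via 1R0]
10. ¬(¬p2 ∧ ¬p3), 1   [¬◇-rule on 8 via 1R1]
11. p3, 0   [¬∧-rule on 9 (branches; this branch)]
Accessibility: 0R0, 0R1, 1R0, 1R1
Branch closes: p3 and ¬p3 both at 0.
Every branch closes (one shown): unsatisfiable in S5.
S4-tableau for the formula:
1. ¬((¬p2 ∧ ¬p3) → □◇(¬p2 ∧ ¬p3)) ∧ (p2 → (¬p1 ∧ p1)), 0
2. ¬((¬p2 ∧ ¬p3) → □◇(¬p2 ∧ ¬p3)), 0   [∧-rule on 1]
3. p2 → (¬p1 ∧ p1), 0   [∧-rule on 1]
4. ¬p2 ∧ ¬p3, 0   [¬→-rule on 2]
5. ¬□◇(¬p2 ∧ ¬p3), 0   [¬→-rule on 2]
6. ¬p2, 0   [∧-rule on 4]
7. ¬p3, 0   [∧-rule on 4]
8. ¬◇(¬p2 ∧ ¬p3), 1   [¬□-rule on 5: fresh world 1, 0R1]
9. ¬(¬p2 ∧ ¬p3), 1   [¬◇-rule on 8 via 1R1]
10. p3, 1   [¬∧-rule on 9 (branches; this branch)]
Accessibility: 0R0, 0R1, 1R1
Complete open branch: satisfiable in S4, hence also in K, T (this S4-model is also a K-model and a T-model).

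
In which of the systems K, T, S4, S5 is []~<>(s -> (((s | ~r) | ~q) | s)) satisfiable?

K

T-tableau for the formula:
1. []~<>(s -> (((s | ~r) | ~q) | s)), 0
2. ~<>(s -> (((s | ~r) | ~q) | s)), 0
3. ~(s -> (((s | ~r) | ~q) | s)), 0
4. s, 0
5. ~(((s | ~r) | ~q) | s), 0
6. ~((s | ~r) | ~q), 0
7. ~s, 0
Accessibility: 0R0
Branch closes: s and ~s both at 0.
Every branch closes (one shown): unsatisfiable in T, hence also in S4, S5 (every S4/S5-frame is a T-frame).
K-tableau for the formula:
1. []~<>(s -> (((s | ~r) | ~q) | s)), 0
Complete open branch: satisfiable in K.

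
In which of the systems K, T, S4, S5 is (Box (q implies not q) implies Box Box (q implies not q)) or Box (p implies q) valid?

S4, S5

S4-tableau for the negation not ((Box (q implies not q) implies Box Box (q implies not q)) or Box (p implies q)):
1. not ((Box (q implies not q) implies Box Box (q implies not q)) or Box (p implies q)), w0
2. not (Box (q implies not q) implies Box Box (q implies not q)), w0
3. not Box (p implies q), w0
4. Box (q implies not q), w0
5. not Box Box (q implies not q), w0
6. q implies not q, w0
7. not q, w0
8. not (p implies q), w1
9. p, w1
10. not q, w1
11. q implies not q, w1
12. not Box (q implies not q), w2
13. q implies not q, w2
14. not q, w2
15. not (q implies not q), w3
16. q, w3
17. q implies not q, w3
18. not q, w3
Accessibility: w0Rw0, w0Rw1, w0Rw2, w0Rw3, w1Rw1, w2Rw2, w2Rw3, w3Rw3
Branch closes: q and not q both at w3.
Every branch closes (one shown): valid in S4, hence also in S5 (every theorem of S4 is a theorem of S5).
T-tableau for the negation not ((Box (q implies not q) implies Box Box (q implies not q)) or Box (p implies q)):
1. not ((Box (q implies not q) implies Box Box (q implies not q)) or Box (p implies q)), w0
2. not (Box (q implies not q) implies Box Box (q implies not q)), w0
3. not Box (p implies q), w0
4. Box (q implies not q), w0
5. not Box Box (q implies not q), w0
6. q implies not q, w0
7. not q, w0
8. not (p implies q), w1
9. p, w1
10. not q, w1
11. q implies not q, w1
12. not Box (q implies not q), w2
13. q implies not q, w2
14. not q, w2
15. not (q implies not q), w3
16. q, w3
Accessibility: w0Rw0, w0Rw1, w0Rw2, w1Rw1, w2Rw2, w2Rw3, w3Rw3
Complete open branch: countermodel on a T-frame, so not valid in T, nor in K (the same frame is also a K-frame).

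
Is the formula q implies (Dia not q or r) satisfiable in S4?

Yes, satisfiable

1. q implies (Dia not q or r), w0
2. Dia not q or r, w0   [implies-rule on 1 (branches; this branch)]
3. r, w0   [or-rule on 2 (branches; this branch)]
Accessibility: w0Rw0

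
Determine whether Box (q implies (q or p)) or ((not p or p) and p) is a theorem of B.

Yes, valid

Tableau for the negation not (Box (q implies (q or p)) or ((not p or p) and p)):
1. not (Box (q implies (q or p)) or ((not p or p) and p)), 0
2. not Box (q implies (q or p)), 0
3. not ((not p or p) and p), 0
4. not p, 0
5. not (q implies (q or p)), 1
6. q, 1
7. not (q or p), 1
8. not q, 1
9. not p, 1
Accessibility: 0R0, 0R1, 1R0, 1R1
Branch closes: q and not q both at 1.
All branches of the negation close; one closing branch shown above.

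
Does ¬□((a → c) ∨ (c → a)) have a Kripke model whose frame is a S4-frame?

Unsatisfiable

1. ¬□((a → c) ∨ (c → a)), u
2. ¬((a → c) ∨ (c → a)), v
3. ¬(a → c), v
4. ¬(c → a), v
5. a, v
6. ¬c, v
7. c, v
8. ¬a, v
Accessibility: uRu, uRv, vRv
Branch closes: c and ¬c both at v.
Every branch closes; the branch above is one of them.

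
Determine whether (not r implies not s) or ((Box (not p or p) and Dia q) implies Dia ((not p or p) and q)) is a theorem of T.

Valid

Tableau for the negation not ((not r implies not s) or ((Box (not p or p) and Dia q) implies Dia ((not p or p) and q))):
1. not ((not r implies not s) or ((Box (not p or p) and Dia q) implies Dia ((not p or p) and q))), u
2. not (not r implies not s), u
3. not ((Box (not p or p) and Dia q) implies Dia ((not p or p) and q)), u
4. not r, u
5. s, u
6. Box (not p or p) and Dia q, u
7. not Dia ((not p or p) and q), u
8. Box (not p or p), u
9. Dia q, u
10. not ((not p or p) and q), u
11. not p or p, u
12. not q, u
13. p, u
14. q, v
15. not ((not p or p) and q), v
16. not p or p, v
17. not (not p or p), v
18. p, v
19. not p, v
Accessibility: uRu, uRv, vRv
Branch closes: p and not p both at v.
All branches of the negation close; one closing branch shown above.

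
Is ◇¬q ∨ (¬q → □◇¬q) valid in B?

Tableau for the negation ¬(◇¬q ∨ (¬q → □◇¬q)):
1. ¬(◇¬q ∨ (¬q → □◇¬q)), w0
2. ¬◇¬q, w0
3. ¬(¬q → □◇¬q), w0
4. ¬q, w0
5. ¬□◇¬q, w0
6. q, w0
Accessibility: w0Rw0
Branch closes: q and ¬q both at w0.
All branches of the negation close; one closing branch shown above.

Valid in B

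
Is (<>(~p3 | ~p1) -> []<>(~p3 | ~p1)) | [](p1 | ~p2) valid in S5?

Tableau for the negation ~((<>(~p3 | ~p1) -> []<>(~p3 | ~p1)) | [](p1 | ~p2)):
1. ~((<>(~p3 | ~p1) -> []<>(~p3 | ~p1)) | [](p1 | ~p2)), w0
2. ~(<>(~p3 | ~p1) -> []<>(~p3 | ~p1)), w0   [~|-rule on 1]
3. ~[](p1 | ~p2), w0   [~|-rule on 1]
4. <>(~p3 | ~p1), w0   [~->-rule on 2]
5. ~[]<>(~p3 | ~p1), w0   [~->-rule on 2]
6. ~(p1 | ~p2), w1   [~[]-rule on 3: fresh world w1, w0Rw1]
7. ~p1, w1   [~|-rule on 6]
8. p2, w1   [~|-rule on 6]
9. ~p3 | ~p1, w2   [<>-rule on 4: fresh world w2, w0Rw2]
10. ~p1, w2   [|-rule on 9 (branches; this branch)]
11. ~<>(~p3 | ~p1), w3   [~[]-rule on 5: fresh world w3, w0Rw3]
12. ~(~p3 | ~p1), w0   [~<>-rule on 11 via w3Rw0]
13. p3, w0   [~|-rule on 12]
14. p1, w0   [~|-rule on 12]
15. ~(~p3 | ~p1), w1   [~<>-rule on 11 via w3Rw1]
16. p3, w1   [~|-rule on 15]
17. p1, w1   [~|-rule on 15]
Accessibility: w0Rw0, w0Rw1, w0Rw2, w0Rw3, w1Rw0, w1Rw1, w1Rw2, w1Rw3, w2Rw0, w2Rw1, w2Rw2, w2Rw3, w3Rw0, w3Rw1, w3Rw2, w3Rw3
Branch closes: p1 and ~p1 both at w1.
Every branch of the negation's tableau closes; the branch above is one of them.

Valid in S5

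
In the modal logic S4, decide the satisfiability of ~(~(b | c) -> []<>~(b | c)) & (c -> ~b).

1. ~(~(b | c) -> []<>~(b | c)) & (c -> ~b), 0
2. ~(~(b | c) -> []<>~(b | c)), 0
3. c -> ~b, 0
4. ~(b | c), 0
5. ~[]<>~(b | c), 0
6. ~b, 0
7. ~c, 0
8. ~<>~(b | c), 1
9. b | c, 1
10. c, 1
Accessibility: 0R0, 0R1, 1R1

Satisfiable (open branch found)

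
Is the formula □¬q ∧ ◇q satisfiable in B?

No, unsatisfiable

1. □¬q ∧ ◇q, w0
2. □¬q, w0
3. ◇q, w0
4. ¬q, w0
5. q, w1
6. ¬q, w1
Accessibility: w0Rw0, w0Rw1, w1Rw0, w1Rw1
Branch closes: q and ¬q both at w1.
All branches of the tableau close; one closing branch shown above.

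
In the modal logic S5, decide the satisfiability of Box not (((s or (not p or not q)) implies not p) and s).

1. Box not (((s or (not p or not q)) implies not p) and s), w0
2. not (((s or (not p or not q)) implies not p) and s), w0
3. not s, w0
Accessibility: w0Rw0

Satisfiable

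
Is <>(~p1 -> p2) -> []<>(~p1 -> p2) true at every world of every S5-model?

Tableau for the negation ~(<>(~p1 -> p2) -> []<>(~p1 -> p2)):
1. ~(<>(~p1 -> p2) -> []<>(~p1 -> p2)), w0
2. <>(~p1 -> p2), w0
3. ~[]<>(~p1 -> p2), w0
4. ~p1 -> p2, w1
5. p2, w1
6. ~<>(~p1 -> p2), w2
7. ~(~p1 -> p2), w0
8. ~p1, w0
9. ~p2, w0
10. ~(~p1 -> p2), w1
11. ~p1, w1
12. ~p2, w1
Accessibility: w0Rw0, w0Rw1, w0Rw2, w1Rw0, w1Rw1, w1Rw2, w2Rw0, w2Rw1, w2Rw2
Branch closes: p2 and ~p2 both at w1.
Every branch of the negation's tableau closes; the branch above is one of them.

Valid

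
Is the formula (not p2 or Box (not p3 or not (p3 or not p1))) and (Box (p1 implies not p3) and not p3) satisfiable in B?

1. (not p2 or Box (not p3 or not (p3 or not p1))) and (Box (p1 implies not p3) and not p3), w0
2. not p2 or Box (not p3 or not (p3 or not p1)), w0   [and-rule on 1]
3. Box (p1 implies not p3) and not p3, w0   [and-rule on 1]
4. Box (p1 implies not p3), w0   [and-rule on 3]
5. not p3, w0   [and-rule on 3]
6. p1 implies not p3, w0   [Box-rule on 4 via w0Rw0]
7. Box (not p3 or not (p3 or not p1)), w0   [or-rule on 2 (branches; this branch)]
8. not p3 or not (p3 or not p1), w0   [Box-rule on 7 via w0Rw0]
9. not (p3 or not p1), w0   [or-rule on 8 (branches; this branch)]
10. p1, w0   [neg-or-rule on 9]
Accessibility: w0Rw0

Satisfiable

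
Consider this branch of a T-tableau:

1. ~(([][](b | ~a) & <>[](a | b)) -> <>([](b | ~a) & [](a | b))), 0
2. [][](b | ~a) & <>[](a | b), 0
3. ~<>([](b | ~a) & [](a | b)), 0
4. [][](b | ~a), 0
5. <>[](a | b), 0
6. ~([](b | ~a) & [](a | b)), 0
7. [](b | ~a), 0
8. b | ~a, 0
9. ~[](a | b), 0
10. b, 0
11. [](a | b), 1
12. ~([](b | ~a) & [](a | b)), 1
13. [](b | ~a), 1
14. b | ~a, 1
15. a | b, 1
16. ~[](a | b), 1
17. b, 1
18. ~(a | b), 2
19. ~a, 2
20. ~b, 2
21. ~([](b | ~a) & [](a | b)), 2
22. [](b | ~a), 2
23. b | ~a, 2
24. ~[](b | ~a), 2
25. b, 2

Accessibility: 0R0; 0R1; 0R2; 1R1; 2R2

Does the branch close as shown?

Yes, closed

Both b and ~b appear at 2.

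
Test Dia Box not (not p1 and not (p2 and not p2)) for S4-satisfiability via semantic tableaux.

1. Dia Box not (not p1 and not (p2 and not p2)), w0
2. Box not (not p1 and not (p2 and not p2)), w1
3. not (not p1 and not (p2 and not p2)), w1
4. p1, w1
Accessibility: w0Rw0, w0Rw1, w1Rw1

Yes, satisfiable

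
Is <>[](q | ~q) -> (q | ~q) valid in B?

Valid in B

Tableau for the negation ~(<>[](q | ~q) -> (q | ~q)):
1. ~(<>[](q | ~q) -> (q | ~q)), u
2. <>[](q | ~q), u
3. ~(q | ~q), u
4. ~q, u
5. q, u
Accessibility: uRu
Branch closes: q and ~q both at u.
All branches of the negation close; one closing branch shown above.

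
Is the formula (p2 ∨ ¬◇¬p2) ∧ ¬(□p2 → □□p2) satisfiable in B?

Yes, satisfiable

1. (p2 ∨ ¬◇¬p2) ∧ ¬(□p2 → □□p2), 0
2. p2 ∨ ¬◇¬p2, 0
3. ¬(□p2 → □□p2), 0
4. □p2, 0
5. ¬□□p2, 0
6. p2, 0
7. ¬◇¬p2, 0
8. ¬□p2, 1
9. p2, 1
10. ¬p2, 2
Accessibility: 0R0, 0R1, 1R0, 1R1, 1R2, 2R1, 2R2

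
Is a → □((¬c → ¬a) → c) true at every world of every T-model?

Invalid (countermodel exists)

Tableau for the negation ¬(a → □((¬c → ¬a) → c)):
1. ¬(a → □((¬c → ¬a) → c)), u
2. a, u
3. ¬□((¬c → ¬a) → c), u
4. ¬((¬c → ¬a) → c), v
5. ¬c → ¬a, v
6. ¬c, v
7. ¬a, v
Accessibility: uRu, uRv, vRv
The negation has an open branch (countermodel exists).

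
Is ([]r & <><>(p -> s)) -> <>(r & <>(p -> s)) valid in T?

Valid

Tableau for the negation ~(([]r & <><>(p -> s)) -> <>(r & <>(p -> s))):
1. ~(([]r & <><>(p -> s)) -> <>(r & <>(p -> s))), u
2. []r & <><>(p -> s), u
3. ~<>(r & <>(p -> s)), u
4. []r, u
5. <><>(p -> s), u
6. ~(r & <>(p -> s)), u
7. r, u
8. ~<>(p -> s), u
9. ~(p -> s), u
10. p, u
11. ~s, u
12. <>(p -> s), v
13. ~(r & <>(p -> s)), v
14. r, v
15. ~(p -> s), v
16. p, v
17. ~s, v
18. ~<>(p -> s), v
19. p -> s, w
20. ~(p -> s), w
21. p, w
22. ~s, w
23. s, w
Accessibility: uRu, uRv, vRv, vRw, wRw
Branch closes: s and ~s both at w.
Every branch of the negation's tableau closes; the branch above is one of them.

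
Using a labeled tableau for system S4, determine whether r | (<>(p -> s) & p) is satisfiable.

Satisfiable (open branch found)

1. r | (<>(p -> s) & p), 0
2. <>(p -> s) & p, 0   [|-rule on 1 (branches; this branch)]
3. <>(p -> s), 0   [&-rule on 2]
4. p, 0   [&-rule on 2]
5. p -> s, 1   [<>-rule on 3: fresh world 1, 0R1]
6. s, 1   [->-rule on 5 (branches; this branch)]
Accessibility: 0R0, 0R1, 1R1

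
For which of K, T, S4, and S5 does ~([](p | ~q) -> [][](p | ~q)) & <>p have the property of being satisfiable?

T-tableau for the formula:
1. ~([](p | ~q) -> [][](p | ~q)) & <>p, w0
2. ~([](p | ~q) -> [][](p | ~q)), w0   [&-rule on 1]
3. <>p, w0   [&-rule on 1]
4. [](p | ~q), w0   [~->-rule on 2]
5. ~[][](p | ~q), w0   [~->-rule on 2]
6. p | ~q, w0   [[]-rule on 4 via w0Rw0]
7. ~q, w0   [|-rule on 6 (branches; this branch)]
8. p, w1   [<>-rule on 3: fresh world w1, w0Rw1]
9. p | ~q, w1   [[]-rule on 4 via w0Rw1]
10. ~q, w1   [|-rule on 9 (branches; this branch)]
11. ~[](p | ~q), w2   [~[]-rule on 5: fresh world w2, w0Rw2]
12. p | ~q, w2   [[]-rule on 4 via w0Rw2]
13. ~q, w2   [|-rule on 12 (branches; this branch)]
14. ~(p | ~q), w3   [~[]-rule on 11: fresh world w3, w2Rw3]
15. ~p, w3   [~|-rule on 14]
16. q, w3   [~|-rule on 14]
Accessibility: w0Rw0, w0Rw1, w0Rw2, w1Rw1, w2Rw2, w2Rw3, w3Rw3
Complete open branch: satisfiable in T, hence also in K (this T-model is also a K-model).
S4-tableau for the formula:
1. ~([](p | ~q) -> [][](p | ~q)) & <>p, w0
2. ~([](p | ~q) -> [][](p | ~q)), w0   [&-rule on 1]
3. <>p, w0   [&-rule on 1]
4. [](p | ~q), w0   [~->-rule on 2]
5. ~[][](p | ~q), w0   [~->-rule on 2]
6. p | ~q, w0   [[]-rule on 4 via w0Rw0]
7. ~q, w0   [|-rule on 6 (branches; this branch)]
8. p, w1   [<>-rule on 3: fresh world w1, w0Rw1]
9. p | ~q, w1   [[]-rule on 4 via w0Rw1]
10. ~q, w1   [|-rule on 9 (branches; this branch)]
11. ~[](p | ~q), w2   [~[]-rule on 5: fresh world w2, w0Rw2]
12. p | ~q, w2   [[]-rule on 4 via w0Rw2]
13. ~q, w2   [|-rule on 12 (branches; this branch)]
14. ~(p | ~q), w3   [~[]-rule on 11: fresh world w3, w2Rw3]
15. ~p, w3   [~|-rule on 14]
16. q, w3   [~|-rule on 14]
17. p | ~q, w3   [[]-rule on 4 via w0Rw3]
18. ~q, w3   [|-rule on 17 (branches; this branch)]
Accessibility: w0Rw0, w0Rw1, w0Rw2, w0Rw3, w1Rw1, w2Rw2, w2Rw3, w3Rw3
Branch closes: q and ~q both at w3.
Every branch closes (one shown): unsatisfiable in S4, hence also in S5 (every S5-frame is an S4-frame).

K, T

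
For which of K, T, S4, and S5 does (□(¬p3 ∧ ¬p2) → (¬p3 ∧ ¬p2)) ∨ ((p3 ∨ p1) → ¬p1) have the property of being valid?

K-tableau for the negation ¬((□(¬p3 ∧ ¬p2) → (¬p3 ∧ ¬p2)) ∨ ((p3 ∨ p1) → ¬p1)):
1. ¬((□(¬p3 ∧ ¬p2) → (¬p3 ∧ ¬p2)) ∨ ((p3 ∨ p1) → ¬p1)), w0
2. ¬(□(¬p3 ∧ ¬p2) → (¬p3 ∧ ¬p2)), w0
3. ¬((p3 ∨ p1) → ¬p1), w0
4. □(¬p3 ∧ ¬p2), w0
5. ¬(¬p3 ∧ ¬p2), w0
6. p3 ∨ p1, w0
7. p1, w0
8. p2, w0
Complete open branch: countermodel on a K-frame, so not valid in K.
T-tableau for the negation ¬((□(¬p3 ∧ ¬p2) → (¬p3 ∧ ¬p2)) ∨ ((p3 ∨ p1) → ¬p1)):
1. ¬((□(¬p3 ∧ ¬p2) → (¬p3 ∧ ¬p2)) ∨ ((p3 ∨ p1) → ¬p1)), w0
2. ¬(□(¬p3 ∧ ¬p2) → (¬p3 ∧ ¬p2)), w0
3. ¬((p3 ∨ p1) → ¬p1), w0
4. □(¬p3 ∧ ¬p2), w0
5. ¬(¬p3 ∧ ¬p2), w0
6. p3 ∨ p1, w0
7. p1, w0
8. ¬p3 ∧ ¬p2, w0
9. ¬p3, w0
10. ¬p2, w0
11. p2, w0
Accessibility: w0Rw0
Branch closes: p2 and ¬p2 both at w0.
Every branch closes (one shown): valid in T, hence also in S4, S5 (every theorem of T is a theorem of S4 and S5).

T, S4, S5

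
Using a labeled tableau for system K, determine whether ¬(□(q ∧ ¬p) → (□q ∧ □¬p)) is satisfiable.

1. ¬(□(q ∧ ¬p) → (□q ∧ □¬p)), 0
2. □(q ∧ ¬p), 0   [¬→-rule on 1]
3. ¬(□q ∧ □¬p), 0   [¬→-rule on 1]
4. ¬□¬p, 0   [¬∧-rule on 3 (branches; this branch)]
5. p, 1   [¬□-rule on 4: fresh world 1, 0R1]
6. q ∧ ¬p, 1   [□-rule on 2 via 0R1]
7. q, 1   [∧-rule on 6]
8. ¬p, 1   [∧-rule on 6]
Accessibility: 0R1
Branch closes: p and ¬p both at 1.
All branches of the tableau close; one closing branch shown above.

Unsatisfiable (every branch closes)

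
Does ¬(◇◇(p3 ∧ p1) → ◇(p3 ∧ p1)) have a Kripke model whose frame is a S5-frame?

Unsatisfiable

1. ¬(◇◇(p3 ∧ p1) → ◇(p3 ∧ p1)), w0
2. ◇◇(p3 ∧ p1), w0
3. ¬◇(p3 ∧ p1), w0
4. ¬(p3 ∧ p1), w0
5. ¬p1, w0
6. ◇(p3 ∧ p1), w1
7. ¬(p3 ∧ p1), w1
8. ¬p1, w1
9. p3 ∧ p1, w2
10. p3, w2
11. p1, w2
12. ¬(p3 ∧ p1), w2
13. ¬p1, w2
Accessibility: w0Rw0, w0Rw1, w0Rw2, w1Rw0, w1Rw1, w1Rw2, w2Rw0, w2Rw1, w2Rw2
Branch closes: p1 and ¬p1 both at w2.
(One branch shown.) All branches close.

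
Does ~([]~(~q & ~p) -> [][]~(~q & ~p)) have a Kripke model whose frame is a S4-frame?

No, unsatisfiable

1. ~([]~(~q & ~p) -> [][]~(~q & ~p)), u
2. []~(~q & ~p), u
3. ~[][]~(~q & ~p), u
4. ~(~q & ~p), u
5. p, u
6. ~[]~(~q & ~p), v
7. ~(~q & ~p), v
8. p, v
9. ~q & ~p, w
10. ~q, w
11. ~p, w
12. ~(~q & ~p), w
13. p, w
Accessibility: uRu, uRv, uRw, vRv, vRw, wRw
Branch closes: p and ~p both at w.
All branches of the tableau close; one closing branch shown above.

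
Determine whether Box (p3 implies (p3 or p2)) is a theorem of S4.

Valid

Tableau for the negation not Box (p3 implies (p3 or p2)):
1. not Box (p3 implies (p3 or p2)), w0
2. not (p3 implies (p3 or p2)), w1   [neg-Box-rule on 1: fresh world w1, w0Rw1]
3. p3, w1   [neg-implies-rule on 2]
4. not (p3 or p2), w1   [neg-implies-rule on 2]
5. not p3, w1   [neg-or-rule on 4]
6. not p2, w1   [neg-or-rule on 4]
Accessibility: w0Rw0, w0Rw1, w1Rw1
Branch closes: p3 and not p3 both at w1.
Every branch of the negation's tableau closes; the branch above is one of them.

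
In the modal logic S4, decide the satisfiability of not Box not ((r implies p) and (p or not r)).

Satisfiable

1. not Box not ((r implies p) and (p or not r)), w0
2. (r implies p) and (p or not r), w1
3. r implies p, w1
4. p or not r, w1
5. p, w1
6. not r, w1
Accessibility: w0Rw0, w0Rw1, w1Rw1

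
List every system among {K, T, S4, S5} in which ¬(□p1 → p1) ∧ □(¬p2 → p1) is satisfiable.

K

T-tableau for the formula:
1. ¬(□p1 → p1) ∧ □(¬p2 → p1), u
2. ¬(□p1 → p1), u   [∧-rule on 1]
3. □(¬p2 → p1), u   [∧-rule on 1]
4. □p1, u   [¬→-rule on 2]
5. ¬p1, u   [¬→-rule on 2]
6. ¬p2 → p1, u   [□-rule on 3 via uRu]
7. p1, u   [□-rule on 4 via uRu]
Accessibility: uRu
Branch closes: p1 and ¬p1 both at u.
Every branch closes (one shown): unsatisfiable in T, hence also in S4, S5 (every S4/S5-frame is a T-frame).
K-tableau for the formula:
1. ¬(□p1 → p1) ∧ □(¬p2 → p1), u
2. ¬(□p1 → p1), u   [∧-rule on 1]
3. □(¬p2 → p1), u   [∧-rule on 1]
4. □p1, u   [¬→-rule on 2]
5. ¬p1, u   [¬→-rule on 2]
Complete open branch: satisfiable in K.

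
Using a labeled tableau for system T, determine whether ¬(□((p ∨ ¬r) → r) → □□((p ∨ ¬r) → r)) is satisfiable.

Satisfiable (open branch found)

1. ¬(□((p ∨ ¬r) → r) → □□((p ∨ ¬r) → r)), 0
2. □((p ∨ ¬r) → r), 0
3. ¬□□((p ∨ ¬r) → r), 0
4. (p ∨ ¬r) → r, 0
5. r, 0
6. ¬□((p ∨ ¬r) → r), 1
7. (p ∨ ¬r) → r, 1
8. r, 1
9. ¬((p ∨ ¬r) → r), 2
10. p ∨ ¬r, 2
11. ¬r, 2
Accessibility: 0R0, 0R1, 1R1, 1R2, 2R2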